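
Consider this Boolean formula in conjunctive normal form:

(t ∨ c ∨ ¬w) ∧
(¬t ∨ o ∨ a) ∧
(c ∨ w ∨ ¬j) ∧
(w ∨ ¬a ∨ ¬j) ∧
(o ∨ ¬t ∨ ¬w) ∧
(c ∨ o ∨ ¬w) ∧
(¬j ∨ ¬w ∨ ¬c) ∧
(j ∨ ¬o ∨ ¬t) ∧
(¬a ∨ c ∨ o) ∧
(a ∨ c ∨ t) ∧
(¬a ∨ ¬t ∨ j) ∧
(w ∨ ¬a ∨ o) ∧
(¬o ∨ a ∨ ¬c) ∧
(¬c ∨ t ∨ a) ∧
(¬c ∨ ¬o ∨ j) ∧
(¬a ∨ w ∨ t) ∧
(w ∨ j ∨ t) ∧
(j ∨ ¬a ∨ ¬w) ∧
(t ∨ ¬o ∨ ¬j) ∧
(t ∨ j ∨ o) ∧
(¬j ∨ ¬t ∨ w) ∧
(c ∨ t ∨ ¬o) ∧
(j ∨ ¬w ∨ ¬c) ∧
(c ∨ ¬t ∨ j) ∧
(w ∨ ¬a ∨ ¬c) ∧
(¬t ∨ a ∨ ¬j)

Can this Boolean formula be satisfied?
Yes

Yes, the formula is satisfiable.

One satisfying assignment is: j=True, a=True, c=False, t=True, w=True, o=True

Verification: With this assignment, all 26 clauses evaluate to true.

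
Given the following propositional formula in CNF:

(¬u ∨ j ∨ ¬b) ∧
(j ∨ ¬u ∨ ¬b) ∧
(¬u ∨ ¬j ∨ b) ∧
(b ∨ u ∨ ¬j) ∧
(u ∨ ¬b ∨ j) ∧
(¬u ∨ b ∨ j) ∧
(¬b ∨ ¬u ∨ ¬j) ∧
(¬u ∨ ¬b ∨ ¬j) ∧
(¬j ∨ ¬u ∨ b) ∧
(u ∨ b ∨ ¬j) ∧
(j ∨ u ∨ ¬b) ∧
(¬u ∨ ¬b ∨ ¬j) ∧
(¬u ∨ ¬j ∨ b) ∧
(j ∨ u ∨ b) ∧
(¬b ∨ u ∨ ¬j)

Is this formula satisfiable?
No

No, the formula is not satisfiable.

No assignment of truth values to the variables can make all 15 clauses true simultaneously.

The formula is UNSAT (unsatisfiable).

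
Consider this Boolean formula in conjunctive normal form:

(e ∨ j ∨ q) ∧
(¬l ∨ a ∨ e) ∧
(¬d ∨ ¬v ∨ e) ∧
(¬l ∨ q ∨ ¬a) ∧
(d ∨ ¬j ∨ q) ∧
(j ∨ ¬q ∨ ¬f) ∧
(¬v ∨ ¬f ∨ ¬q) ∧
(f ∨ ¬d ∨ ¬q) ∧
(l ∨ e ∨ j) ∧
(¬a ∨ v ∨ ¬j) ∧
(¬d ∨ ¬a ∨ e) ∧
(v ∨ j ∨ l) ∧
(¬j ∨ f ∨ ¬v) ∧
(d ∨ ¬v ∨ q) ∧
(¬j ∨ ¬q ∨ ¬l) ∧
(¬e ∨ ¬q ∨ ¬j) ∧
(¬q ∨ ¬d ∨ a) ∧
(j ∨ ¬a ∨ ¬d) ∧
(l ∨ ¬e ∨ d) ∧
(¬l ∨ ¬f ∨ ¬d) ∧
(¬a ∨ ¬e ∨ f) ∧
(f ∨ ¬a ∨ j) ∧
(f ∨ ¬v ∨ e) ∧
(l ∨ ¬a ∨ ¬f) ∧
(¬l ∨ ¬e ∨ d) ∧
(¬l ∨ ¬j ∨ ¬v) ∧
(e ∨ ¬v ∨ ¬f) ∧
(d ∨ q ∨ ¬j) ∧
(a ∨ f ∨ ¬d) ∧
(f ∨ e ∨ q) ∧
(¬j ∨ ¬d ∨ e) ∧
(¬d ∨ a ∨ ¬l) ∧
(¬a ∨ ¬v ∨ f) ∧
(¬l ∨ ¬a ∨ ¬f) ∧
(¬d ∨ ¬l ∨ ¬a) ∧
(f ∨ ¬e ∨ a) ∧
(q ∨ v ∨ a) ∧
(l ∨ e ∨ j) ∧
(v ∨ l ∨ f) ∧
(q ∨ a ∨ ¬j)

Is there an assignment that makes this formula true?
Yes

Yes, the formula is satisfiable.

One satisfying assignment is: v=False, f=True, q=True, e=False, a=False, l=False, d=False, j=True

Verification: With this assignment, all 40 clauses evaluate to true.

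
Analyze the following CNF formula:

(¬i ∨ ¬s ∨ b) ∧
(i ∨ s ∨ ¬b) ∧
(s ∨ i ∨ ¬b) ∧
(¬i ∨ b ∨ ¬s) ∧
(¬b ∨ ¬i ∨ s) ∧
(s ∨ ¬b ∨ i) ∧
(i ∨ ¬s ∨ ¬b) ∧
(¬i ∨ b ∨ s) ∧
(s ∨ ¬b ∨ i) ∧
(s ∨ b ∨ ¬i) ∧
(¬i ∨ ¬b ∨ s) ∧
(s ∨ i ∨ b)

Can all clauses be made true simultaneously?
Yes

Yes, the formula is satisfiable.

One satisfying assignment is: b=False, i=False, s=True

Verification: With this assignment, all 12 clauses evaluate to true.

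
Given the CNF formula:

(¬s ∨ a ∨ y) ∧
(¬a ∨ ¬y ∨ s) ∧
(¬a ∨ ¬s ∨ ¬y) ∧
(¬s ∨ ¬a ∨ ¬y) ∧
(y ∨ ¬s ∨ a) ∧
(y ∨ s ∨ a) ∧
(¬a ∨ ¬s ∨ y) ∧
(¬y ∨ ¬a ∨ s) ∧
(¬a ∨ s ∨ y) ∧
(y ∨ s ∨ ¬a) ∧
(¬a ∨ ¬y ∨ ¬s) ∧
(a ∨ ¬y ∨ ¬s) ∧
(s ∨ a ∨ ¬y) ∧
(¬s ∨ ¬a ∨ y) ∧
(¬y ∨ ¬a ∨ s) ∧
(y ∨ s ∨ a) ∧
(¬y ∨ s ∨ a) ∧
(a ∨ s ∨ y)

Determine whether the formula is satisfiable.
No

No, the formula is not satisfiable.

No assignment of truth values to the variables can make all 18 clauses true simultaneously.

The formula is UNSAT (unsatisfiable).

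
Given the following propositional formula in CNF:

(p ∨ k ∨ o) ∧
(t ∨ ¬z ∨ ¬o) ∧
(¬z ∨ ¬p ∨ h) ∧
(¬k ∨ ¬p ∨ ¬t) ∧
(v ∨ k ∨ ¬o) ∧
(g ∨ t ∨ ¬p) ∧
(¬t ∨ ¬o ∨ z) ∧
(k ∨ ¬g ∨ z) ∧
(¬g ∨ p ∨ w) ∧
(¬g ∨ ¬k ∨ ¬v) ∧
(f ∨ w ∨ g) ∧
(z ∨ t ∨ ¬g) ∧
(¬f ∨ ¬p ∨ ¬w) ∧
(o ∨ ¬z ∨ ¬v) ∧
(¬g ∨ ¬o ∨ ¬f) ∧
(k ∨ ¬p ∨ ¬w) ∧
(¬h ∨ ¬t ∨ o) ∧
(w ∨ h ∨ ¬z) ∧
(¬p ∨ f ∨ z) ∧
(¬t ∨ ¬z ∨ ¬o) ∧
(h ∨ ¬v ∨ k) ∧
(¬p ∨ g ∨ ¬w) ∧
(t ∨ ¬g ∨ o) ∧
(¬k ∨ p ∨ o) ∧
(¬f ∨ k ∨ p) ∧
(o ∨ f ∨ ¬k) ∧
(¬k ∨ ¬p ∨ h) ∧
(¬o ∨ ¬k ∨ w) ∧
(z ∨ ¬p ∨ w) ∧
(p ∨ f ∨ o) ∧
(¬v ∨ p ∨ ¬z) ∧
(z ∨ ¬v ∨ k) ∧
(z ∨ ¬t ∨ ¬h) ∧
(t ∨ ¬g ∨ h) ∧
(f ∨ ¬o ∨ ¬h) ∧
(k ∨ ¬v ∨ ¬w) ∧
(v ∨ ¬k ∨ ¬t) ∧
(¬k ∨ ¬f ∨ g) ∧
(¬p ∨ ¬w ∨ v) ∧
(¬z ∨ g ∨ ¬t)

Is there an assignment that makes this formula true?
Yes

Yes, the formula is satisfiable.

One satisfying assignment is: k=True, h=False, g=False, o=True, f=False, v=False, t=False, p=False, w=True, z=False

Verification: With this assignment, all 40 clauses evaluate to true.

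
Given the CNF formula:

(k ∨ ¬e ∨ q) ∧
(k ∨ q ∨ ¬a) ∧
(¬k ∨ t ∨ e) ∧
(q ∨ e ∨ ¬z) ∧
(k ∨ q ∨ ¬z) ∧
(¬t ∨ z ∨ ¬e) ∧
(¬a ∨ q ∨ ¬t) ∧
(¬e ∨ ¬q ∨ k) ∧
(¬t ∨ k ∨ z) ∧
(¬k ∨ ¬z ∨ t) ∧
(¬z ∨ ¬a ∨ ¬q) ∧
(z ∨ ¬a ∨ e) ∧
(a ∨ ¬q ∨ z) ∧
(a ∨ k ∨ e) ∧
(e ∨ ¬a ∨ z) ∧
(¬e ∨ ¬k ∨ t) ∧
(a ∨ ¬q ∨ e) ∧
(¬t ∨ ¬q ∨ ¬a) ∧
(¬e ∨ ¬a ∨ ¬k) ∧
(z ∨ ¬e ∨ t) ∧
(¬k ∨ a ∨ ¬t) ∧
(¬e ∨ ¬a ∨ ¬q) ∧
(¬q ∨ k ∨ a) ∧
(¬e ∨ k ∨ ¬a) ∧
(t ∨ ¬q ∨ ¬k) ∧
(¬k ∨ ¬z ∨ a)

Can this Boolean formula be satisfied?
No

No, the formula is not satisfiable.

No assignment of truth values to the variables can make all 26 clauses true simultaneously.

The formula is UNSAT (unsatisfiable).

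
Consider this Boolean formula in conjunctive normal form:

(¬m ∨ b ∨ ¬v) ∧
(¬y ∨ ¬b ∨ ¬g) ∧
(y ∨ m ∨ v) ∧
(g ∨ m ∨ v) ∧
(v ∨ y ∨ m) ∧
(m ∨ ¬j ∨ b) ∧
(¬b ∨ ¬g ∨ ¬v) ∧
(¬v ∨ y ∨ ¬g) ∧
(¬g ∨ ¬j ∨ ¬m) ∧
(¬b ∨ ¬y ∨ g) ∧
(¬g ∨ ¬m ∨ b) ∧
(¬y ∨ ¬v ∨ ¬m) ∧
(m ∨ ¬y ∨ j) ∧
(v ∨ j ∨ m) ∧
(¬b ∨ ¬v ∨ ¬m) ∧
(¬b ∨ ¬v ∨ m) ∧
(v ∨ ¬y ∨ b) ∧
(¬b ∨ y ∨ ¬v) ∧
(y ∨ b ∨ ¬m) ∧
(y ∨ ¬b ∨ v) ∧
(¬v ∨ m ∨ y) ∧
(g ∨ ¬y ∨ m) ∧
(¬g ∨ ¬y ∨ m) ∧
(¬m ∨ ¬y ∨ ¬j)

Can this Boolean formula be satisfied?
No

No, the formula is not satisfiable.

No assignment of truth values to the variables can make all 24 clauses true simultaneously.

The formula is UNSAT (unsatisfiable).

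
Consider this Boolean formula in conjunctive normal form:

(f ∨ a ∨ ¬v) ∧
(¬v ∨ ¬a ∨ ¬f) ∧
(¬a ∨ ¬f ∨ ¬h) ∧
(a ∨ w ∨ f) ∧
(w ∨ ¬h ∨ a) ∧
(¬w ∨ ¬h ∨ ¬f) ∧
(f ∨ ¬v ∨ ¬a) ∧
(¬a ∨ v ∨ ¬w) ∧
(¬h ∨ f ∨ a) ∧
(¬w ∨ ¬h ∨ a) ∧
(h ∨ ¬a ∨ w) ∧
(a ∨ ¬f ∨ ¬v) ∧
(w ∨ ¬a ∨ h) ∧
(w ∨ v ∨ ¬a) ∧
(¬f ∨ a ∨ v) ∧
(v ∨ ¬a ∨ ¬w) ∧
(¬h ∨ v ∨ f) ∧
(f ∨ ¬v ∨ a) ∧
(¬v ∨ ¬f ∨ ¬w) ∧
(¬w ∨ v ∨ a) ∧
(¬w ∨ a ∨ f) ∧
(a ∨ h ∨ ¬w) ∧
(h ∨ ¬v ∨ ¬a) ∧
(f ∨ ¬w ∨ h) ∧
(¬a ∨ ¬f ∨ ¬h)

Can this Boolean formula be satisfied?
No

No, the formula is not satisfiable.

No assignment of truth values to the variables can make all 25 clauses true simultaneously.

The formula is UNSAT (unsatisfiable).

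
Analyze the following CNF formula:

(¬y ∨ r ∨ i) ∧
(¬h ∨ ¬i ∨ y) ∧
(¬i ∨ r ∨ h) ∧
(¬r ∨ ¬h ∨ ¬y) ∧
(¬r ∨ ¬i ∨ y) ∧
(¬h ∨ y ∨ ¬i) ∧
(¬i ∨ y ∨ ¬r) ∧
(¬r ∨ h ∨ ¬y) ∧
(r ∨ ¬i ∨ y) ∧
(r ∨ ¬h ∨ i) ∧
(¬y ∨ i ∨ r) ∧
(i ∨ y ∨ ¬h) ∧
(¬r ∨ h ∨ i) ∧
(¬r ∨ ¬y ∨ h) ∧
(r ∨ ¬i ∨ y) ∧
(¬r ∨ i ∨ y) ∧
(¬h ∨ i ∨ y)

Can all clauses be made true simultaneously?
Yes

Yes, the formula is satisfiable.

One satisfying assignment is: i=False, y=False, h=False, r=False

Verification: With this assignment, all 17 clauses evaluate to true.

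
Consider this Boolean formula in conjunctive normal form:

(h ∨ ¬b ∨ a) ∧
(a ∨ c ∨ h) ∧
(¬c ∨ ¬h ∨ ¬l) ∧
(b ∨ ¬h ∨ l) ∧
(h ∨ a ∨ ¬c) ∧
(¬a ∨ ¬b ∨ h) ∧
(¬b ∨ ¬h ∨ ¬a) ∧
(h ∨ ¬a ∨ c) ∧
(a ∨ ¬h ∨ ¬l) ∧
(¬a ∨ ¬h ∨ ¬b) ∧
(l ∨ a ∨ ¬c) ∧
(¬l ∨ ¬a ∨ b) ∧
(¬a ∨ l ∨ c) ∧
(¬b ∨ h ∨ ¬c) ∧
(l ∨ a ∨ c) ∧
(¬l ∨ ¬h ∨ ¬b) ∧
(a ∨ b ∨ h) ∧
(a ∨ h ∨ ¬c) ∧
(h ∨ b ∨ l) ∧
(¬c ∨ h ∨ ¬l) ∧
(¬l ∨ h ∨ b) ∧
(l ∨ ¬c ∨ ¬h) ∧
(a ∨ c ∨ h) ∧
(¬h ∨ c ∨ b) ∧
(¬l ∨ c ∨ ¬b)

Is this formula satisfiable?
No

No, the formula is not satisfiable.

No assignment of truth values to the variables can make all 25 clauses true simultaneously.

The formula is UNSAT (unsatisfiable).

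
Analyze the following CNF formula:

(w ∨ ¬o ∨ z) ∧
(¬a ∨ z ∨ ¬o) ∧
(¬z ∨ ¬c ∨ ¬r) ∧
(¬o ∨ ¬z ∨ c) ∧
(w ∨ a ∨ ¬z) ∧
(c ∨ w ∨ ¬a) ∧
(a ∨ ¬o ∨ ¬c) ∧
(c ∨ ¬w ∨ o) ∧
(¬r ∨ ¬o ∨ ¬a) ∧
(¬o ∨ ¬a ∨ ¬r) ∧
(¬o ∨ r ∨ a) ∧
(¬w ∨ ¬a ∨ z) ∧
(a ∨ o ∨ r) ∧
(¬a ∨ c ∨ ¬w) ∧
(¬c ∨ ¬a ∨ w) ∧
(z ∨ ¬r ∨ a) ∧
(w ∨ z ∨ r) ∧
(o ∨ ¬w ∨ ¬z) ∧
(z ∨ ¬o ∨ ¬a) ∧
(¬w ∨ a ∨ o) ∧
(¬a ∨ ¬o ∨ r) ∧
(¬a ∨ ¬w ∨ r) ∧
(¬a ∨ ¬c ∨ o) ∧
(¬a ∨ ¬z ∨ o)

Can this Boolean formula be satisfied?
No

No, the formula is not satisfiable.

No assignment of truth values to the variables can make all 24 clauses true simultaneously.

The formula is UNSAT (unsatisfiable).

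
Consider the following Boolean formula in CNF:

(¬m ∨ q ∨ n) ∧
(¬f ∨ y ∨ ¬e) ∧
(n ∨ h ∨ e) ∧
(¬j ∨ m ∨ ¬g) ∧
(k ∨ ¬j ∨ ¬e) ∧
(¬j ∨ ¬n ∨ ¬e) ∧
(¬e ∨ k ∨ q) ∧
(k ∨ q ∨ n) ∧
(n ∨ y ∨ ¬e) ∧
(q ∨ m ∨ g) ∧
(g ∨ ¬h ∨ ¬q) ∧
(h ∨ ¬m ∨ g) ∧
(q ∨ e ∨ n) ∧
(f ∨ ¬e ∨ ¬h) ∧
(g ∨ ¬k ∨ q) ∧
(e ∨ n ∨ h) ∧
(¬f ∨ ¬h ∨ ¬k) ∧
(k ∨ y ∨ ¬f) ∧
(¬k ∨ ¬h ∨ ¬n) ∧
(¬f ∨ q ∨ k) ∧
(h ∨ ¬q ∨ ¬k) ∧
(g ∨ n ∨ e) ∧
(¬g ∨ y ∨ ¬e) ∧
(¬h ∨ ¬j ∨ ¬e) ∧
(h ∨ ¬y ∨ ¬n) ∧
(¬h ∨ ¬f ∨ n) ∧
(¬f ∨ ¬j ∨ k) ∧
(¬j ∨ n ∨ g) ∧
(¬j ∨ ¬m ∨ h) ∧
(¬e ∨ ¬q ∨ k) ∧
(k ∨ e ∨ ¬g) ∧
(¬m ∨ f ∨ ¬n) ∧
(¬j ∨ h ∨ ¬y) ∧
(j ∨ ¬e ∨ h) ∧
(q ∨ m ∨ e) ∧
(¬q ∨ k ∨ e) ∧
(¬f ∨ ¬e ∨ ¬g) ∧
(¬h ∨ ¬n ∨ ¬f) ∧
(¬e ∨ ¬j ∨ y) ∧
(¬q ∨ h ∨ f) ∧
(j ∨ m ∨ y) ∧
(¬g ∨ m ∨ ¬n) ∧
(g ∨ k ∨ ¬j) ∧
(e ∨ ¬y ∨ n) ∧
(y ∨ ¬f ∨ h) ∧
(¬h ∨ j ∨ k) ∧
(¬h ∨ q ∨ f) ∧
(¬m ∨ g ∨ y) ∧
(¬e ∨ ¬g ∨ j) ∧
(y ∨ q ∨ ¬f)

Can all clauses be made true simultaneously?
Yes

Yes, the formula is satisfiable.

One satisfying assignment is: n=False, f=False, k=True, j=False, q=True, e=False, y=False, m=True, h=True, g=True

Verification: With this assignment, all 50 clauses evaluate to true.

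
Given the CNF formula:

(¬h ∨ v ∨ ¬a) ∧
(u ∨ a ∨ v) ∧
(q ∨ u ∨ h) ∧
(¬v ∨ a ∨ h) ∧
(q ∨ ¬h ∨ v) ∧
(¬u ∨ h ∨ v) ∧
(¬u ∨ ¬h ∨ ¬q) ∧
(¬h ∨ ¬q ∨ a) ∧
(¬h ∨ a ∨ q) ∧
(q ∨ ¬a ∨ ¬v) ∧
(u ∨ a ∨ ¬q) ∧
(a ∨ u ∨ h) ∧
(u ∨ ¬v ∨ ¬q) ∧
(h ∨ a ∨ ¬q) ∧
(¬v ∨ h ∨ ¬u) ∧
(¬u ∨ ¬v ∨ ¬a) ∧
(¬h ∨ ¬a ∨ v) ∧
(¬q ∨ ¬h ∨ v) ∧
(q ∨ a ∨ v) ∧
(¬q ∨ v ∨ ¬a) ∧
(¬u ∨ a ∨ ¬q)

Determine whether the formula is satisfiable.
No

No, the formula is not satisfiable.

No assignment of truth values to the variables can make all 21 clauses true simultaneously.

The formula is UNSAT (unsatisfiable).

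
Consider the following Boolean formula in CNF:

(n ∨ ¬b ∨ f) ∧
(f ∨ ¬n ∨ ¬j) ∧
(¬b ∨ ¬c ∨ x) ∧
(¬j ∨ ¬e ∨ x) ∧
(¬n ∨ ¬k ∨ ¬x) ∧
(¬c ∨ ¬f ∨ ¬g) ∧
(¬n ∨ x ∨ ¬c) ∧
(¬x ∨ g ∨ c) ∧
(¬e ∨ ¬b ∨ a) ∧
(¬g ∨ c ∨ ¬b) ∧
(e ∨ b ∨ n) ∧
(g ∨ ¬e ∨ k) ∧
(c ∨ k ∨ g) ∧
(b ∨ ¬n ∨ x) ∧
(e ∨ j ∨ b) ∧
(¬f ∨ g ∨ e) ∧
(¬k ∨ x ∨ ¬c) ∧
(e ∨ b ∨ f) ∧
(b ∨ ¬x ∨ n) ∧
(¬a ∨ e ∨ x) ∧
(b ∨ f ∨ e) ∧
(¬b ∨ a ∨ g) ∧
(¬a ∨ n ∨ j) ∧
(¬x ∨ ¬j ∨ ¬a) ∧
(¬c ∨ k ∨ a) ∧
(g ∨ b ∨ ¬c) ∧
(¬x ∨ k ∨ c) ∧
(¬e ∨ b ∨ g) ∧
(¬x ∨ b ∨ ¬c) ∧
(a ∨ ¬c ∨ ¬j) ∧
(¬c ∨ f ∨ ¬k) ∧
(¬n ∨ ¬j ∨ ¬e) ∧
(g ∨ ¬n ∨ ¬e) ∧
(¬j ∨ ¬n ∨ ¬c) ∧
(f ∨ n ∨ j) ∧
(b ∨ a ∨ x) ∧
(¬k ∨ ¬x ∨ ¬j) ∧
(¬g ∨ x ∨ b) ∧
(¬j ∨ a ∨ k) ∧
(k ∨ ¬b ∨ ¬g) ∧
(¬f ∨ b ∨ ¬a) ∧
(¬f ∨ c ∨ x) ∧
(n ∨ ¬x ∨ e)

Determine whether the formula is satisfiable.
Yes

Yes, the formula is satisfiable.

One satisfying assignment is: e=False, n=True, f=False, j=False, k=False, a=True, c=True, x=True, b=True, g=False

Verification: With this assignment, all 43 clauses evaluate to true.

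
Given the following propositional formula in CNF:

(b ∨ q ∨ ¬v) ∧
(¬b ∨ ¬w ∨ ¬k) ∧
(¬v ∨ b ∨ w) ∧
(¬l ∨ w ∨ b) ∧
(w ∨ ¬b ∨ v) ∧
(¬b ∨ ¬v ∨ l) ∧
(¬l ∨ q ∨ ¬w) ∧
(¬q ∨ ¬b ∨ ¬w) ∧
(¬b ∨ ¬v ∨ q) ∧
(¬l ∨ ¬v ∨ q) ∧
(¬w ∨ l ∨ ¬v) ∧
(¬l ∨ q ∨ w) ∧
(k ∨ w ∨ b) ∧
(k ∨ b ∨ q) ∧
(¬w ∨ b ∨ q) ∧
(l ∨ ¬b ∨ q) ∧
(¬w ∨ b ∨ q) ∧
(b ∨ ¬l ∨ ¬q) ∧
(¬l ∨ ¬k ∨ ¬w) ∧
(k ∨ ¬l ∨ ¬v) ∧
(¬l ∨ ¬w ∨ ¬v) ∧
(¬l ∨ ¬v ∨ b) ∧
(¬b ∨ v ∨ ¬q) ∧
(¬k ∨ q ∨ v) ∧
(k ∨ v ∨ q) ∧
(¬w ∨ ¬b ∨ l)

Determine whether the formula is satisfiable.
Yes

Yes, the formula is satisfiable.

One satisfying assignment is: v=False, k=True, q=True, b=False, l=False, w=False

Verification: With this assignment, all 26 clauses evaluate to true.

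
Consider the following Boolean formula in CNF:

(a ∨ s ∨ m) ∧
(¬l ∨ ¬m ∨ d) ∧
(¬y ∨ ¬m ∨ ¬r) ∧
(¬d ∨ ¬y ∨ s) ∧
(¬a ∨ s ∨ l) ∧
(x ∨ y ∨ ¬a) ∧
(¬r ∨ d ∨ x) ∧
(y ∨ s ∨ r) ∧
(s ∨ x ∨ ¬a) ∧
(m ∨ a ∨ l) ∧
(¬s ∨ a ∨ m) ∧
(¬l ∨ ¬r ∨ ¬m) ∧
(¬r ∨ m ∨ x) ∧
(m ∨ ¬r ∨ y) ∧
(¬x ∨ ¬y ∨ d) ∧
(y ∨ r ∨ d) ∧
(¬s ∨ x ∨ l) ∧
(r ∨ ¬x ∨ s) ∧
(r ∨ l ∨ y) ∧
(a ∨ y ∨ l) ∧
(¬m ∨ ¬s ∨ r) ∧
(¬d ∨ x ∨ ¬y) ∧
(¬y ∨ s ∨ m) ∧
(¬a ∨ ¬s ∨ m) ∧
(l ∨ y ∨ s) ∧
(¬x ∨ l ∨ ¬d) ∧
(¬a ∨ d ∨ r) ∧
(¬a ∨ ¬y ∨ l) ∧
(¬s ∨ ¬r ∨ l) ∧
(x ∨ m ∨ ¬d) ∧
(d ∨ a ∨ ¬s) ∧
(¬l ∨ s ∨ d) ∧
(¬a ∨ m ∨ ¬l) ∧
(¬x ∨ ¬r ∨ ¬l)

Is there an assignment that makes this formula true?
Yes

Yes, the formula is satisfiable.

One satisfying assignment is: y=True, m=True, d=False, s=False, l=False, r=False, x=False, a=False

Verification: With this assignment, all 34 clauses evaluate to true.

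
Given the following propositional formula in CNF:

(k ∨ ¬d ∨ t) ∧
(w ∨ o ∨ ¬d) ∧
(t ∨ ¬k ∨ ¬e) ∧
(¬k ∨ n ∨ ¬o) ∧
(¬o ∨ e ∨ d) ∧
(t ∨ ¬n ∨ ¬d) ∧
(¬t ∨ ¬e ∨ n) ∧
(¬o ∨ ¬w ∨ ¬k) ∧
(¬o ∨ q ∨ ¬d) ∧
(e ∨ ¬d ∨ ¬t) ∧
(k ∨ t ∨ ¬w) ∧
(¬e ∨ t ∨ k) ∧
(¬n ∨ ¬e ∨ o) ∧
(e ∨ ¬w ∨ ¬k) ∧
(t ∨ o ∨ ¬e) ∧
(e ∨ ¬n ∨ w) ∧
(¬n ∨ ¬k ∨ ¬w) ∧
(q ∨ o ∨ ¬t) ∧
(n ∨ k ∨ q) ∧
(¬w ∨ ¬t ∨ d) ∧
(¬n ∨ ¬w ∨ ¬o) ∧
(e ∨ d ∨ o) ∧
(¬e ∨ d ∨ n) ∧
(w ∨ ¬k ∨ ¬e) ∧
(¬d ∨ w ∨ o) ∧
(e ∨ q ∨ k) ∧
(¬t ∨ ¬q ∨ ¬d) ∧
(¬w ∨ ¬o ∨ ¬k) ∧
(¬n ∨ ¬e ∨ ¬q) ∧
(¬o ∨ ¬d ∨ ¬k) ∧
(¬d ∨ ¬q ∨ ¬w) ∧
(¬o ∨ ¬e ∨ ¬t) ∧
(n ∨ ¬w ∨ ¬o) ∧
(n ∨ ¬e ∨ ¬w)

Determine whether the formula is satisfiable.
No

No, the formula is not satisfiable.

No assignment of truth values to the variables can make all 34 clauses true simultaneously.

The formula is UNSAT (unsatisfiable).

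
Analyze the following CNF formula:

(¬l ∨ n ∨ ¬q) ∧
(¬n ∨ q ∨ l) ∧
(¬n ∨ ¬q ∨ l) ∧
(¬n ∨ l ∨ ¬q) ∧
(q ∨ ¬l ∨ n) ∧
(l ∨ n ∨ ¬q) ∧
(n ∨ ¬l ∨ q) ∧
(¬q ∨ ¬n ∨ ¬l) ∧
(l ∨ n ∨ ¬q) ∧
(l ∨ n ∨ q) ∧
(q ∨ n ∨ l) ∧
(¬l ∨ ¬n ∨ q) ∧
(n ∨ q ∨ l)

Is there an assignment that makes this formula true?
No

No, the formula is not satisfiable.

No assignment of truth values to the variables can make all 13 clauses true simultaneously.

The formula is UNSAT (unsatisfiable).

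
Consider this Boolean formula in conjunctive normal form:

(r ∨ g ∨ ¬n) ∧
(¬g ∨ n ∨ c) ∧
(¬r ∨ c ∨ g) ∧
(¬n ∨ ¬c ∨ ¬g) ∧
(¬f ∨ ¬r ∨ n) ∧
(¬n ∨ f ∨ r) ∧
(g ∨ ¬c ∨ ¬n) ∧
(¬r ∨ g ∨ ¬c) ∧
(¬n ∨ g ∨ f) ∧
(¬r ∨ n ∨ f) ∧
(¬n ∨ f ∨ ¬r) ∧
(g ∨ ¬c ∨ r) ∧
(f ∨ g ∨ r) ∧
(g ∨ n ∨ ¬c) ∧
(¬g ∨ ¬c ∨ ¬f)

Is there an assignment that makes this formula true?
Yes

Yes, the formula is satisfiable.

One satisfying assignment is: n=False, c=True, g=True, r=False, f=False

Verification: With this assignment, all 15 clauses evaluate to true.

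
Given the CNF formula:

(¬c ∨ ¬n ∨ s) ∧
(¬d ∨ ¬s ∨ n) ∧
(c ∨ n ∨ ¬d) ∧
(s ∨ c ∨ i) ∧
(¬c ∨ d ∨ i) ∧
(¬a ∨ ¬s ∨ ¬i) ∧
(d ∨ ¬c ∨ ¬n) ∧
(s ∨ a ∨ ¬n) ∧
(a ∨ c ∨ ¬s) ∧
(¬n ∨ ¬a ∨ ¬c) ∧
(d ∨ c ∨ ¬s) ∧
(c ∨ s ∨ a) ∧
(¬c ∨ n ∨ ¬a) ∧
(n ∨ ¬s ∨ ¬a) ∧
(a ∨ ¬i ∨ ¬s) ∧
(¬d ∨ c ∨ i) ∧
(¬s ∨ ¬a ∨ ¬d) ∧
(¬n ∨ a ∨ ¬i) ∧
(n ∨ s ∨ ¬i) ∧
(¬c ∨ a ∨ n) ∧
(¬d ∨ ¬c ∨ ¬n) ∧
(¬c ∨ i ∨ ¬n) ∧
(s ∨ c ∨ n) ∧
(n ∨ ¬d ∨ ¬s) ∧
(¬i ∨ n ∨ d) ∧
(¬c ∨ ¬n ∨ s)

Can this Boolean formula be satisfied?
Yes

Yes, the formula is satisfiable.

One satisfying assignment is: d=True, c=False, s=False, n=True, i=True, a=True

Verification: With this assignment, all 26 clauses evaluate to true.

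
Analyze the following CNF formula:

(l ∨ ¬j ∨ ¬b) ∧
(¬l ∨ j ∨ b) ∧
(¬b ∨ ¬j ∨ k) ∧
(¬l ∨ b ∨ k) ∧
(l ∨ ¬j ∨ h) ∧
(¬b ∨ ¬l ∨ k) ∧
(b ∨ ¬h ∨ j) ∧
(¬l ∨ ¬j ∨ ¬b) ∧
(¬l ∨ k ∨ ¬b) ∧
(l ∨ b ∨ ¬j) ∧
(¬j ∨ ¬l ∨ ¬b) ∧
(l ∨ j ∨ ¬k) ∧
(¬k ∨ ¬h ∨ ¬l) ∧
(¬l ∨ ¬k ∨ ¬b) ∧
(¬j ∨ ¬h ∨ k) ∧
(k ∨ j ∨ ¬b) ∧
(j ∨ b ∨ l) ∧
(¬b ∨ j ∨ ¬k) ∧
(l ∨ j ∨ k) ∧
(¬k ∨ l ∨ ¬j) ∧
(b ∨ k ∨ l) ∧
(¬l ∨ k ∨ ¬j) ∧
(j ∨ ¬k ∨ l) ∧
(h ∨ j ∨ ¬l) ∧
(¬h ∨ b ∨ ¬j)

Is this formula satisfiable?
Yes

Yes, the formula is satisfiable.

One satisfying assignment is: j=True, b=False, l=True, h=False, k=True

Verification: With this assignment, all 25 clauses evaluate to true.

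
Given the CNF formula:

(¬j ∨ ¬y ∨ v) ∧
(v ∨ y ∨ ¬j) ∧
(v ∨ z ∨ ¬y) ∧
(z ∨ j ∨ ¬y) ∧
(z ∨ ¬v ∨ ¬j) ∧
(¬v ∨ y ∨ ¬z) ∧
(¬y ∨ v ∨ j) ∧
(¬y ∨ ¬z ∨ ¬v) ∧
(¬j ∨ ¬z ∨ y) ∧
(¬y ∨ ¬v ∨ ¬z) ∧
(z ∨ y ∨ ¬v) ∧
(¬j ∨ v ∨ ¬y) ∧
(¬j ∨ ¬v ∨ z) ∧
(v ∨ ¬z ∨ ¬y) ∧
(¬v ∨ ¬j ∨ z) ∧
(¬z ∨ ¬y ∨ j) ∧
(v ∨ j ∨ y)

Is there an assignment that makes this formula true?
No

No, the formula is not satisfiable.

No assignment of truth values to the variables can make all 17 clauses true simultaneously.

The formula is UNSAT (unsatisfiable).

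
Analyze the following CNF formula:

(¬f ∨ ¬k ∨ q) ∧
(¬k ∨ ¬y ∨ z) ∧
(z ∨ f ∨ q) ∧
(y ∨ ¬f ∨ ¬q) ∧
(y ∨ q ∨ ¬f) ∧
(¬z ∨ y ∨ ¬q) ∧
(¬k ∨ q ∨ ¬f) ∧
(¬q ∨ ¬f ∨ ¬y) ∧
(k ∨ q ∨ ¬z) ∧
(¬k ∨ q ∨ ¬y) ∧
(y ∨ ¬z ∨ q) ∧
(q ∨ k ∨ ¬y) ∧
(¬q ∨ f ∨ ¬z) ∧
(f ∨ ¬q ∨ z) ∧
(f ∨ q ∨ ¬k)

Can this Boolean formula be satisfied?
No

No, the formula is not satisfiable.

No assignment of truth values to the variables can make all 15 clauses true simultaneously.

The formula is UNSAT (unsatisfiable).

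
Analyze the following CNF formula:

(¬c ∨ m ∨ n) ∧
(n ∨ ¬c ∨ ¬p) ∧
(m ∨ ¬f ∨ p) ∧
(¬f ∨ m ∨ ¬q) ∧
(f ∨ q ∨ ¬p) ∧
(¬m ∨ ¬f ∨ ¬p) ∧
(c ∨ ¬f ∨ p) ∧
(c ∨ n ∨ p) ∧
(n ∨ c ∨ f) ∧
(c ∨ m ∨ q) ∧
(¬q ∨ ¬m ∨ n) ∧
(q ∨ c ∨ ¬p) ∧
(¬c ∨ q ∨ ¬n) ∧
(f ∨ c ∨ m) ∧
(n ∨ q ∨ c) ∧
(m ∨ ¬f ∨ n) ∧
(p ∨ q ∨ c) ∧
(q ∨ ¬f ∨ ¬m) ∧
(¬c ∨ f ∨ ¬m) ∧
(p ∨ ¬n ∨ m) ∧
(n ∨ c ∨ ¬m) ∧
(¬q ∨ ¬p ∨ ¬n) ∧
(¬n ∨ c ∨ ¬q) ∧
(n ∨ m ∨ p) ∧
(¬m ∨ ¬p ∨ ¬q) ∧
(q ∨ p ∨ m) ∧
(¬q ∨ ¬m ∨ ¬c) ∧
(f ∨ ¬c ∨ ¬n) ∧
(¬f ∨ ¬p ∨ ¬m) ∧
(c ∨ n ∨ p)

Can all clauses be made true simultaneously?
No

No, the formula is not satisfiable.

No assignment of truth values to the variables can make all 30 clauses true simultaneously.

The formula is UNSAT (unsatisfiable).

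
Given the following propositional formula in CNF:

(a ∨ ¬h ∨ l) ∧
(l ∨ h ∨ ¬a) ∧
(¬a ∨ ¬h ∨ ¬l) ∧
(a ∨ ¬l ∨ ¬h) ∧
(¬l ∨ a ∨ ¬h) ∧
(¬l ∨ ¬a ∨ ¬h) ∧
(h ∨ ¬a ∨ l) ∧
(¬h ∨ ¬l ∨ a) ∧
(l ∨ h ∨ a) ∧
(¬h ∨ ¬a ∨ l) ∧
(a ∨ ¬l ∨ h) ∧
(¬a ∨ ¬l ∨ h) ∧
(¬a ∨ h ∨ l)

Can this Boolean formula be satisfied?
No

No, the formula is not satisfiable.

No assignment of truth values to the variables can make all 13 clauses true simultaneously.

The formula is UNSAT (unsatisfiable).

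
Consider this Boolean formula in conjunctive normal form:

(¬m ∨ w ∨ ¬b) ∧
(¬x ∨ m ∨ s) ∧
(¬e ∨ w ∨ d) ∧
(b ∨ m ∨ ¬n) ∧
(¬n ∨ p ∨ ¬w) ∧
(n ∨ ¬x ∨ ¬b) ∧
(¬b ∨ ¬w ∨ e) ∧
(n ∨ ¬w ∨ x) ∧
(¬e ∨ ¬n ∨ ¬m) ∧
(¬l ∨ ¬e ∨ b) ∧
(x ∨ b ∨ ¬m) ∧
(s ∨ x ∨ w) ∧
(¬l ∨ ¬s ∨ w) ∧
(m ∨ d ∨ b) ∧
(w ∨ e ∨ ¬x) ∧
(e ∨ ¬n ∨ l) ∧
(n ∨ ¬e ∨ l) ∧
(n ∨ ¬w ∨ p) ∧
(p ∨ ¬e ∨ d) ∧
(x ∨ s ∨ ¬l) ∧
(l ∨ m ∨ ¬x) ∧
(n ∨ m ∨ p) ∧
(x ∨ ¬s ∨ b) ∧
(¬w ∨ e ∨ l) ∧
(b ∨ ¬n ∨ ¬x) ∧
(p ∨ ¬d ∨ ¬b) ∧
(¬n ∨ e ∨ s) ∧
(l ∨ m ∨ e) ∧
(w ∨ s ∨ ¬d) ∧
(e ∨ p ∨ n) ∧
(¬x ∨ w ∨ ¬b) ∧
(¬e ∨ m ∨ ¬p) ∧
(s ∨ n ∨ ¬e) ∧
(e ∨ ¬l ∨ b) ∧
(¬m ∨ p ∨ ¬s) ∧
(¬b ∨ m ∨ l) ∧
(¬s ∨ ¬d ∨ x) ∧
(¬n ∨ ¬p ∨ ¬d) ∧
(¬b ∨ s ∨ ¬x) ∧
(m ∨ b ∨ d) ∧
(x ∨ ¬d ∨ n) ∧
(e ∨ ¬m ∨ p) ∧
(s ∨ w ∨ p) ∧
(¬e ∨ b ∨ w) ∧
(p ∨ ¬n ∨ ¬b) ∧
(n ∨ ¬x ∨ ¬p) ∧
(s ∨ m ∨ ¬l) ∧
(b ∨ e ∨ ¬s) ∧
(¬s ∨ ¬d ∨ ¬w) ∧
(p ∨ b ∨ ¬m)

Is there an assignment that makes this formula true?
No

No, the formula is not satisfiable.

No assignment of truth values to the variables can make all 50 clauses true simultaneously.

The formula is UNSAT (unsatisfiable).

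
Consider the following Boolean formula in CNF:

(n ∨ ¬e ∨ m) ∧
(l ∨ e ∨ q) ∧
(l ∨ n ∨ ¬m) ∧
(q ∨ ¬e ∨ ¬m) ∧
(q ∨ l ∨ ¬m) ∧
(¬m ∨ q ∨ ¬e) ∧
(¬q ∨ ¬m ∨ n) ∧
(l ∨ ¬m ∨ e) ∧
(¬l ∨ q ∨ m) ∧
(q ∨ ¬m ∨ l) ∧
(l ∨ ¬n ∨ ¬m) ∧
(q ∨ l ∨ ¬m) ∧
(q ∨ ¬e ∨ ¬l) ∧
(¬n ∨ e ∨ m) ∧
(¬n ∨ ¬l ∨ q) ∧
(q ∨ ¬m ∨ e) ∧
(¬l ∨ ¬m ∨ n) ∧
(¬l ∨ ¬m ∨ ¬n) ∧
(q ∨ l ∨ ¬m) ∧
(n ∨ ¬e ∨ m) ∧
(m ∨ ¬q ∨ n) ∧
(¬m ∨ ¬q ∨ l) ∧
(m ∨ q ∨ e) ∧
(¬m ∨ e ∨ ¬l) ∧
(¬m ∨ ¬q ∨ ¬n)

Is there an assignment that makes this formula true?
Yes

Yes, the formula is satisfiable.

One satisfying assignment is: l=False, q=False, m=False, n=True, e=True

Verification: With this assignment, all 25 clauses evaluate to true.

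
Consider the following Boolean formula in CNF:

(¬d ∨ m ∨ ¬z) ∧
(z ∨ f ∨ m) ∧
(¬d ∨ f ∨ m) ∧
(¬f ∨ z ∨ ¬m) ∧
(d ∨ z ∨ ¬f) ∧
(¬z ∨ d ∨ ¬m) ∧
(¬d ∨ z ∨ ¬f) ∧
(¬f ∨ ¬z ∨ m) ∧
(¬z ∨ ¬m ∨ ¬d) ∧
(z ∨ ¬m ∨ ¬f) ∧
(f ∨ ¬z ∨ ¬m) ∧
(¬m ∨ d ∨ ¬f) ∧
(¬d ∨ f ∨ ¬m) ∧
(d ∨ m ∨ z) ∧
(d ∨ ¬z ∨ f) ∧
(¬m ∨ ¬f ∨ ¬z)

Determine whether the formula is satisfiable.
Yes

Yes, the formula is satisfiable.

One satisfying assignment is: z=False, d=False, m=True, f=False

Verification: With this assignment, all 16 clauses evaluate to true.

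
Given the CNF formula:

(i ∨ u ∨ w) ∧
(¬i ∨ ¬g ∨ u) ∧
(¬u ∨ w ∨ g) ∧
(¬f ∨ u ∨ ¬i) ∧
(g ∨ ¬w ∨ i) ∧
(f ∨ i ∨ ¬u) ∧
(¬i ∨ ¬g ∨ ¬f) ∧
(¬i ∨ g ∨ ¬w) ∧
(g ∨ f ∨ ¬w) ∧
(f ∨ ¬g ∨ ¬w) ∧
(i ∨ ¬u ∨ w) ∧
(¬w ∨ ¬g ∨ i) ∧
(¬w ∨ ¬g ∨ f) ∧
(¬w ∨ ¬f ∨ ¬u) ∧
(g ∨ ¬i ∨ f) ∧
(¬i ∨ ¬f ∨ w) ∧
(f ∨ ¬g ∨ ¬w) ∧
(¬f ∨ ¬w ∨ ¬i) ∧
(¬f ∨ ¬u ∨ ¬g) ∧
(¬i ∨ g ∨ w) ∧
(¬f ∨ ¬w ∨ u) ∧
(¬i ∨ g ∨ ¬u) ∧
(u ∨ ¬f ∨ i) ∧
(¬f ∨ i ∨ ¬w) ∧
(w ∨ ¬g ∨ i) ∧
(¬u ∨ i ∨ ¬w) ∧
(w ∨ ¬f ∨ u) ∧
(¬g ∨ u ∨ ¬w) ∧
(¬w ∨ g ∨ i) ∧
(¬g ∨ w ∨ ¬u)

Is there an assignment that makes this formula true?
No

No, the formula is not satisfiable.

No assignment of truth values to the variables can make all 30 clauses true simultaneously.

The formula is UNSAT (unsatisfiable).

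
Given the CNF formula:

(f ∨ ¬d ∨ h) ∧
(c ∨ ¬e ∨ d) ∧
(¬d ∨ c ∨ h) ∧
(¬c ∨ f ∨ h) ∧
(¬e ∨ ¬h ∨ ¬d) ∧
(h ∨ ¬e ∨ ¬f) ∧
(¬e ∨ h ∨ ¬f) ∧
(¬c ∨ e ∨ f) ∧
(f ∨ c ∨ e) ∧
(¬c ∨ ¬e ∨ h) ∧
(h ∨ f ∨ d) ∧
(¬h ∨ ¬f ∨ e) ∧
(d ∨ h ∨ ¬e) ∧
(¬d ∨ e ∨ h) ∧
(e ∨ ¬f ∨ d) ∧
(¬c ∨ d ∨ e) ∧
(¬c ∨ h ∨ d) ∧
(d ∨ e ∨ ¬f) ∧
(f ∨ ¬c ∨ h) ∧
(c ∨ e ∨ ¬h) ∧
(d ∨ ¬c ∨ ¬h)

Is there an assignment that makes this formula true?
No

No, the formula is not satisfiable.

No assignment of truth values to the variables can make all 21 clauses true simultaneously.

The formula is UNSAT (unsatisfiable).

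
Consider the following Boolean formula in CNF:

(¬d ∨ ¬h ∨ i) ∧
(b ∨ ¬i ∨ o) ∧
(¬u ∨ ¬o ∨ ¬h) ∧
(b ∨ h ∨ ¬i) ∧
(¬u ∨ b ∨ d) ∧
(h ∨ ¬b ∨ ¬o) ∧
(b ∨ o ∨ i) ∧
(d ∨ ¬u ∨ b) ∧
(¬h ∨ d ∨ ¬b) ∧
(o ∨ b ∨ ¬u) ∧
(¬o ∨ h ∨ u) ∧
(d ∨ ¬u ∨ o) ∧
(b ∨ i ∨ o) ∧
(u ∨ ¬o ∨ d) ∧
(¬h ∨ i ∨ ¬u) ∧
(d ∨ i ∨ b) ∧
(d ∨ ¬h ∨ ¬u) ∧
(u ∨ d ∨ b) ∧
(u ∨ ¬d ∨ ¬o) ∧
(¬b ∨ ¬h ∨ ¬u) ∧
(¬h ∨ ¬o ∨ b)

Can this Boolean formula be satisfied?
Yes

Yes, the formula is satisfiable.

One satisfying assignment is: u=False, b=True, h=False, i=False, o=False, d=False

Verification: With this assignment, all 21 clauses evaluate to true.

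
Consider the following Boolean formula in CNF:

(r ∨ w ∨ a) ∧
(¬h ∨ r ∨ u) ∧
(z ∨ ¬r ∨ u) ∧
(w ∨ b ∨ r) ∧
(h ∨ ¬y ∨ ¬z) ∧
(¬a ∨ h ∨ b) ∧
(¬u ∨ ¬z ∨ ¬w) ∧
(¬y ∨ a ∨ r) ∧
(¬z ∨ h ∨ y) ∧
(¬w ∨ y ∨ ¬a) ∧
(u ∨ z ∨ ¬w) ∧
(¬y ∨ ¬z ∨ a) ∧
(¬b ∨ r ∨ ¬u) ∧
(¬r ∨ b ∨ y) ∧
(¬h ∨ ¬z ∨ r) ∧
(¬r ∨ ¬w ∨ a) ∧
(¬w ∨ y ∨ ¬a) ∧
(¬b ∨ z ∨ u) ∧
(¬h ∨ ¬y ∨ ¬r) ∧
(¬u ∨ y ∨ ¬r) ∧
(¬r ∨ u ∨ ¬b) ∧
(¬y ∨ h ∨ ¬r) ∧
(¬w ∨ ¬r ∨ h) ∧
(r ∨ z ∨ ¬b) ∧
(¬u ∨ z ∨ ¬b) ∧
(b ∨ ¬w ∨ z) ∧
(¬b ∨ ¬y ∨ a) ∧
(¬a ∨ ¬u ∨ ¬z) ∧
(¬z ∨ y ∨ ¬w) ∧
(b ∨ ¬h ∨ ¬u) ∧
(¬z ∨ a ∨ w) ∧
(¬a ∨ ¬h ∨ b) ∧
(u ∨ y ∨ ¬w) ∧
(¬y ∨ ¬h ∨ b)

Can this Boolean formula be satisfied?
No

No, the formula is not satisfiable.

No assignment of truth values to the variables can make all 34 clauses true simultaneously.

The formula is UNSAT (unsatisfiable).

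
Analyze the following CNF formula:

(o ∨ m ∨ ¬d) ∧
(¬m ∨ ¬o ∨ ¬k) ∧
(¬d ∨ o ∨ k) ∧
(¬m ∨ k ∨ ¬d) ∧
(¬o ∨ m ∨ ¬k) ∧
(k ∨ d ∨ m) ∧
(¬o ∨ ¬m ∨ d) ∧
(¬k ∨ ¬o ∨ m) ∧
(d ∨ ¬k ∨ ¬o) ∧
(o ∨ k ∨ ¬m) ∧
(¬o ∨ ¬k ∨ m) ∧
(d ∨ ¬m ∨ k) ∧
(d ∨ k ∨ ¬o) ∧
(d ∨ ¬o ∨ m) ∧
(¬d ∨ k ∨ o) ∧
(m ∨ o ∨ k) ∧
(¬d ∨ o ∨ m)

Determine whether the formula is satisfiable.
Yes

Yes, the formula is satisfiable.

One satisfying assignment is: k=False, m=False, d=True, o=True

Verification: With this assignment, all 17 clauses evaluate to true.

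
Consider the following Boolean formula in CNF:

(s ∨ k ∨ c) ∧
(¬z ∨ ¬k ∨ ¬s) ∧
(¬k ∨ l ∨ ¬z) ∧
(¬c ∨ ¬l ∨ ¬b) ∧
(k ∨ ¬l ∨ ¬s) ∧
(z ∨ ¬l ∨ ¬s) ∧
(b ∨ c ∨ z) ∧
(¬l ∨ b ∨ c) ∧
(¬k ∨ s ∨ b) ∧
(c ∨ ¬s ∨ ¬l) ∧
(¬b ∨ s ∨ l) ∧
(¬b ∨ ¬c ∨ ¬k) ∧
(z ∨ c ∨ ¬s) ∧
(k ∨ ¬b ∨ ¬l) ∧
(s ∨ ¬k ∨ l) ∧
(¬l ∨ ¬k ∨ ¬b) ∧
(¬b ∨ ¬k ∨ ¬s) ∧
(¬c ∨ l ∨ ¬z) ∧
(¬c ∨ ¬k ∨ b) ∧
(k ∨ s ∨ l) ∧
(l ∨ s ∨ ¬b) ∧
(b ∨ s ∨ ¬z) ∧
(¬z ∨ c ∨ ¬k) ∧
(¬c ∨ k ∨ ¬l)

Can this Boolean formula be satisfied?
Yes

Yes, the formula is satisfiable.

One satisfying assignment is: k=False, s=True, c=True, z=False, b=False, l=False

Verification: With this assignment, all 24 clauses evaluate to true.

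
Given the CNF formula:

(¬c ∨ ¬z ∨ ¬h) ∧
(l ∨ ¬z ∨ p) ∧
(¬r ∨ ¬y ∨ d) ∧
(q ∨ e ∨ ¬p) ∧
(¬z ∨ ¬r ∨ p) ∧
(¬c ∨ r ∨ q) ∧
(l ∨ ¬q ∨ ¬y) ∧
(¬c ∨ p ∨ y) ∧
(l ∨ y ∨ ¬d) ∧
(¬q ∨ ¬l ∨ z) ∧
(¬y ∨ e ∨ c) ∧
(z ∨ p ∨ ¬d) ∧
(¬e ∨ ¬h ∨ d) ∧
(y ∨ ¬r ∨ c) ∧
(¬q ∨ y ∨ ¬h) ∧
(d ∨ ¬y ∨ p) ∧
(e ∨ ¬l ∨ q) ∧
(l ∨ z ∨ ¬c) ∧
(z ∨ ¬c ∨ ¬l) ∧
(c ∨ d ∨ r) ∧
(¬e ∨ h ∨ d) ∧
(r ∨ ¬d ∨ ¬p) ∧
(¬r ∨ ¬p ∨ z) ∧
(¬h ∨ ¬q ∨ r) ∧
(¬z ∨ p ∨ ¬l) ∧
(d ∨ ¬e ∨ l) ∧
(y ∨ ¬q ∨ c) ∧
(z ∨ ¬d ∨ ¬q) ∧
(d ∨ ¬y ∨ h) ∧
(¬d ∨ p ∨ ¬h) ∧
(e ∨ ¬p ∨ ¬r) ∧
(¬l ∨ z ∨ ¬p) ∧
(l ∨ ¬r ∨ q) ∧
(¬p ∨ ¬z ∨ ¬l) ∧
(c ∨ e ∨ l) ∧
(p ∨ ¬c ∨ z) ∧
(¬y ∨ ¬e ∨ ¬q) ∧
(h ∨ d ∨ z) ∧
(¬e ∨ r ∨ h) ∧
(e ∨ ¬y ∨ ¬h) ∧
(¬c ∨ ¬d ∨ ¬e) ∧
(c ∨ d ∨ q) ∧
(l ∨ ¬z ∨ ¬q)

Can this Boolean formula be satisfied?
No

No, the formula is not satisfiable.

No assignment of truth values to the variables can make all 43 clauses true simultaneously.

The formula is UNSAT (unsatisfiable).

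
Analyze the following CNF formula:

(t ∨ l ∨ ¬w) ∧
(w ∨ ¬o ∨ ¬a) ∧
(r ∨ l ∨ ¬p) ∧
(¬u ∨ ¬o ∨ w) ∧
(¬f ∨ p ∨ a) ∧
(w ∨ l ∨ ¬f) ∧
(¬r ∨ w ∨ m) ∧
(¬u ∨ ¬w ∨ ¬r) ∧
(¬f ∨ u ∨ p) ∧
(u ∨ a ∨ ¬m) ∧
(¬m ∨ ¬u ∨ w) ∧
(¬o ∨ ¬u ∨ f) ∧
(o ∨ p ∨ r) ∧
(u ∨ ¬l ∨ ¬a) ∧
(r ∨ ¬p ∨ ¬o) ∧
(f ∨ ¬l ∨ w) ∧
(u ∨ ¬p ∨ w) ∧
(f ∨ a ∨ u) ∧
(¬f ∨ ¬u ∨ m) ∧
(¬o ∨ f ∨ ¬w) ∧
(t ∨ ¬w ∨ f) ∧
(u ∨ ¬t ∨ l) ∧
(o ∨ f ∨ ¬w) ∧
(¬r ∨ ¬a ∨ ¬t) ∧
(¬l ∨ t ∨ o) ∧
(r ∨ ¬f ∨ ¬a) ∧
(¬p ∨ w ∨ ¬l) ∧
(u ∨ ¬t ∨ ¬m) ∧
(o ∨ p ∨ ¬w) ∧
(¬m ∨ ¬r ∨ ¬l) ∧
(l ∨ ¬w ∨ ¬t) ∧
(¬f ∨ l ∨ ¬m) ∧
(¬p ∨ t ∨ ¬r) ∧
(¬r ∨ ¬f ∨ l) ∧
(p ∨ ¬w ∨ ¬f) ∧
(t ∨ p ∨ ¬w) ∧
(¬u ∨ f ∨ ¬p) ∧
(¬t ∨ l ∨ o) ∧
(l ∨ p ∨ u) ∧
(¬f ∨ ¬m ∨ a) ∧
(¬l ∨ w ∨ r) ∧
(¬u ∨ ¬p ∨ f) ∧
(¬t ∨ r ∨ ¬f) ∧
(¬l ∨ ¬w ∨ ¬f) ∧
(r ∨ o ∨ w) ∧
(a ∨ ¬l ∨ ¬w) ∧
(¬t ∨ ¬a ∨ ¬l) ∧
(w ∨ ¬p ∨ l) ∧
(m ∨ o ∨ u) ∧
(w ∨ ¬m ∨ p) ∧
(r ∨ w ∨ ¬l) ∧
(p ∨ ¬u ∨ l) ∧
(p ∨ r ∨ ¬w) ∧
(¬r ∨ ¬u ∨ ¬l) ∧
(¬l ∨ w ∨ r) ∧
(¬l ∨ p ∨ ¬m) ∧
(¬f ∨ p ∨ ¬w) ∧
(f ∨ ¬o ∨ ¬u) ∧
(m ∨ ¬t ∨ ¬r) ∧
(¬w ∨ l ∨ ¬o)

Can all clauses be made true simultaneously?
No

No, the formula is not satisfiable.

No assignment of truth values to the variables can make all 60 clauses true simultaneously.

The formula is UNSAT (unsatisfiable).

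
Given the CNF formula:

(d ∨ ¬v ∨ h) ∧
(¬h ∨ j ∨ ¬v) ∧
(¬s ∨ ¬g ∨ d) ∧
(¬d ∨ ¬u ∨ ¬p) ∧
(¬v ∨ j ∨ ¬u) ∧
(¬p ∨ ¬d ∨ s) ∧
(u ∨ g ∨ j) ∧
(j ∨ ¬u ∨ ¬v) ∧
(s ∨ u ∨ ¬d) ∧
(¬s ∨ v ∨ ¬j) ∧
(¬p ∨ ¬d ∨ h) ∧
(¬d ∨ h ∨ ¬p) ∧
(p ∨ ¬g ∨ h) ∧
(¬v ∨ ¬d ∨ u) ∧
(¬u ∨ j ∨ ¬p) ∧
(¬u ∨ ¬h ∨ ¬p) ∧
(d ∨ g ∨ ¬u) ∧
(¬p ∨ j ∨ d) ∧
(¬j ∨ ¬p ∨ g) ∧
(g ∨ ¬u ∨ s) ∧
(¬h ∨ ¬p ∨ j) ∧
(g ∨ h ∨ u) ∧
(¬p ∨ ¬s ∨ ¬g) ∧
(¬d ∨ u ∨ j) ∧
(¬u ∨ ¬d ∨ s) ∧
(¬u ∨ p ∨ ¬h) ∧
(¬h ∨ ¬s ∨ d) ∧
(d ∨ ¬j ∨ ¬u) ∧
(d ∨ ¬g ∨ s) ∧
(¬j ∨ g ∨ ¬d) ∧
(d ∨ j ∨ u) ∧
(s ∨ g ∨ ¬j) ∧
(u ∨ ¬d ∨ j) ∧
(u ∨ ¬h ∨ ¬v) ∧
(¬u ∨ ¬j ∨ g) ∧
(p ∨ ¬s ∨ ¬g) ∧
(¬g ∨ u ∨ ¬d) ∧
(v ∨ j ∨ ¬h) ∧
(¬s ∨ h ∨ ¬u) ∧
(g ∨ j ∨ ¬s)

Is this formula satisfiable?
No

No, the formula is not satisfiable.

No assignment of truth values to the variables can make all 40 clauses true simultaneously.

The formula is UNSAT (unsatisfiable).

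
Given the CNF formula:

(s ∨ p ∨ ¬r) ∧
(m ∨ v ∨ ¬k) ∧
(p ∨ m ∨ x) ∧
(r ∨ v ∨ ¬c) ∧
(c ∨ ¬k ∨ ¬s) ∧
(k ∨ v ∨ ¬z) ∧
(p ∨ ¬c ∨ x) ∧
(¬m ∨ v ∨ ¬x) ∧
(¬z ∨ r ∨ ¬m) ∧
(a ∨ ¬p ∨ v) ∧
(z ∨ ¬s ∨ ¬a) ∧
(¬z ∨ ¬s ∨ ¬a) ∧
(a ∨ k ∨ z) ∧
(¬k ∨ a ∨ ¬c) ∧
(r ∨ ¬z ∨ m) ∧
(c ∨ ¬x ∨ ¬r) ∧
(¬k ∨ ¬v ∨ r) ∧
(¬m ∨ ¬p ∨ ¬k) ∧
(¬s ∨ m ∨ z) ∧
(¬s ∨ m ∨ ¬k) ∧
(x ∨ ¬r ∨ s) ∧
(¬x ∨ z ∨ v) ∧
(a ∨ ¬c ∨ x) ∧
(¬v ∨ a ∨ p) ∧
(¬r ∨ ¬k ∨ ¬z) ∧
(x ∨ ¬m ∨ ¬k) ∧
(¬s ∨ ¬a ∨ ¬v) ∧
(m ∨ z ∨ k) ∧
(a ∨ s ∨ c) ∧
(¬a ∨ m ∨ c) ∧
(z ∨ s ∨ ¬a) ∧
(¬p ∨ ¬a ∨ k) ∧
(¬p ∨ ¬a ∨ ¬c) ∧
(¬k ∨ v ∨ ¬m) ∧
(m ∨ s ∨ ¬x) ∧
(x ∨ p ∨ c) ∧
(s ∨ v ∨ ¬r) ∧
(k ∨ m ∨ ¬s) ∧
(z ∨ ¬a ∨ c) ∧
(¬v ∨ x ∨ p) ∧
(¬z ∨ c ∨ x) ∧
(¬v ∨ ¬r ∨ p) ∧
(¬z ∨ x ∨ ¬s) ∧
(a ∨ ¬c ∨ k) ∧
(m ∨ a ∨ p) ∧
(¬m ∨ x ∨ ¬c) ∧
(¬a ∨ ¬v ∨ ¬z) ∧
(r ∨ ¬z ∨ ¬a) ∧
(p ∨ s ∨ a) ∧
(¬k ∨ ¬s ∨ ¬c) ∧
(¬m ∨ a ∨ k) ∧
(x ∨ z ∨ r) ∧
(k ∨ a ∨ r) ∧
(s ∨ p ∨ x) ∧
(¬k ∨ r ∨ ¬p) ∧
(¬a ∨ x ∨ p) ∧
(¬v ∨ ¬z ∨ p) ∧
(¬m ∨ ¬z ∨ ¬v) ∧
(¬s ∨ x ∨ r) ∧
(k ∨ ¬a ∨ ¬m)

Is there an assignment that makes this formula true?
No

No, the formula is not satisfiable.

No assignment of truth values to the variables can make all 60 clauses true simultaneously.

The formula is UNSAT (unsatisfiable).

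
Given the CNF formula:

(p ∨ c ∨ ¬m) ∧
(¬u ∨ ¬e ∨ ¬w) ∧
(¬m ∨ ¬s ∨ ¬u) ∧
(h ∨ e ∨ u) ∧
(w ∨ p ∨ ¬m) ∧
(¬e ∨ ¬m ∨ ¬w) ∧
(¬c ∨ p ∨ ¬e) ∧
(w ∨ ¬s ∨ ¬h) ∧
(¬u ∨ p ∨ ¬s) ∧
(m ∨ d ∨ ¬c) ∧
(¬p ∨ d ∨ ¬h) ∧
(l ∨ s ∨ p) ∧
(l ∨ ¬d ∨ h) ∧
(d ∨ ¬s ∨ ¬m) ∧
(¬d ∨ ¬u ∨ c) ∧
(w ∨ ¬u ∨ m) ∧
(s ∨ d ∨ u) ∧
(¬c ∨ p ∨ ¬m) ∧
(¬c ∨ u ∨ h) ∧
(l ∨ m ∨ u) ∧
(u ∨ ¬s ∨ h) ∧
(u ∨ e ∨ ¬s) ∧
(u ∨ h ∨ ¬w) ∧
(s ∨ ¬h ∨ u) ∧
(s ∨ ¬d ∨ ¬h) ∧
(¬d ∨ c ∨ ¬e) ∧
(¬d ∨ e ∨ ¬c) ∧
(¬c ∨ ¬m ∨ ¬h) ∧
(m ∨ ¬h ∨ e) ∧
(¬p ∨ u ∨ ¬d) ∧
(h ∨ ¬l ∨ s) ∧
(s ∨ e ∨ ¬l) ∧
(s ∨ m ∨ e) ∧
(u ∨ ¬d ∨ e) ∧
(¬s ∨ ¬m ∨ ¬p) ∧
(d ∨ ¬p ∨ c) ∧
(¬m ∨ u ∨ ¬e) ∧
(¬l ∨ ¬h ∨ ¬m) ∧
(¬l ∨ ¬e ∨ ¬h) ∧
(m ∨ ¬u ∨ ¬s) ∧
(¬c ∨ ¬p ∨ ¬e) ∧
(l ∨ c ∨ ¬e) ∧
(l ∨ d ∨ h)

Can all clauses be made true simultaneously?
No

No, the formula is not satisfiable.

No assignment of truth values to the variables can make all 43 clauses true simultaneously.

The formula is UNSAT (unsatisfiable).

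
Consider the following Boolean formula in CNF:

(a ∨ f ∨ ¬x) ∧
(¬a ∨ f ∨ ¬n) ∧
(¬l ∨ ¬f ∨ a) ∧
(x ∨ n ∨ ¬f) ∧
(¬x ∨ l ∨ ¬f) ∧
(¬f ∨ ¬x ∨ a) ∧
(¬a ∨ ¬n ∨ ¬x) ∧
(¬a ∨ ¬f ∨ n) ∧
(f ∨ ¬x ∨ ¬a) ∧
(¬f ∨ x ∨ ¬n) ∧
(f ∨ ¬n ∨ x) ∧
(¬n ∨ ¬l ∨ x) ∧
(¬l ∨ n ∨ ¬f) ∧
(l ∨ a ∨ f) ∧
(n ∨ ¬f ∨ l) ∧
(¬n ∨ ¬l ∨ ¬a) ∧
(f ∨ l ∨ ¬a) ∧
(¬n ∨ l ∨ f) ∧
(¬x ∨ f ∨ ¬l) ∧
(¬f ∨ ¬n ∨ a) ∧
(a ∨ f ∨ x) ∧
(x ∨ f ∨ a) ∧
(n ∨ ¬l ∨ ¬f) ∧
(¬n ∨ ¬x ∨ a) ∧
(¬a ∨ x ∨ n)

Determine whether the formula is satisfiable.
No

No, the formula is not satisfiable.

No assignment of truth values to the variables can make all 25 clauses true simultaneously.

The formula is UNSAT (unsatisfiable).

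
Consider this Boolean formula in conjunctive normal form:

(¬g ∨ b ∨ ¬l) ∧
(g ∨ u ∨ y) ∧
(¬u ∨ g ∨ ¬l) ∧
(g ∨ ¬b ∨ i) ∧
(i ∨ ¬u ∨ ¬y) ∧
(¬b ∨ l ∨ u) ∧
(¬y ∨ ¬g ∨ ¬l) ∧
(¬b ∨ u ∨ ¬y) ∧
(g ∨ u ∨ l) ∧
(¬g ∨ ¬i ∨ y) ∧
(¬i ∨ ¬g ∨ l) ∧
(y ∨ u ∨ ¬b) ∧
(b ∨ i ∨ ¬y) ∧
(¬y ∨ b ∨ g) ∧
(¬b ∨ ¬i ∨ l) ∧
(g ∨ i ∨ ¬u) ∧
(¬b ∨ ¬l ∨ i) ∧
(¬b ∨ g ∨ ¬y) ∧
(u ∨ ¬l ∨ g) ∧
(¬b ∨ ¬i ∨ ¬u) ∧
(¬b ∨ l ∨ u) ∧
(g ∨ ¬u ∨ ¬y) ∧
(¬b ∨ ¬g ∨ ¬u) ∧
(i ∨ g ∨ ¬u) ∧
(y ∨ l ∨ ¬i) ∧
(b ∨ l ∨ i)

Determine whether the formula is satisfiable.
No

No, the formula is not satisfiable.

No assignment of truth values to the variables can make all 26 clauses true simultaneously.

The formula is UNSAT (unsatisfiable).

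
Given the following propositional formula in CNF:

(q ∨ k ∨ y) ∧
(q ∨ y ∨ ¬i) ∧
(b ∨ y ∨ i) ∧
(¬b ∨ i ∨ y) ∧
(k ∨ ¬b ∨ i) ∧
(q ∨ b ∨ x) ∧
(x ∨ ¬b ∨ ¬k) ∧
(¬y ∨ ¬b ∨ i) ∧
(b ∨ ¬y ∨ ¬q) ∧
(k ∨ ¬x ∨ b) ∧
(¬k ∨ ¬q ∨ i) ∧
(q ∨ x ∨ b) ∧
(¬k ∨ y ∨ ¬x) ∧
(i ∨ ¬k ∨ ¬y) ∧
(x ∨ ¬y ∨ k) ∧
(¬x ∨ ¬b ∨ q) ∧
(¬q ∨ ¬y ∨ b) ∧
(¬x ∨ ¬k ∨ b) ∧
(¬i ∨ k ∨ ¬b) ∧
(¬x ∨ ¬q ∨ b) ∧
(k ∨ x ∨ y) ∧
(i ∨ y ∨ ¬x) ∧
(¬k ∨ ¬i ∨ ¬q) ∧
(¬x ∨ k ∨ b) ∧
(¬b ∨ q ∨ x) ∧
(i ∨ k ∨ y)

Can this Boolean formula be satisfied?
No

No, the formula is not satisfiable.

No assignment of truth values to the variables can make all 26 clauses true simultaneously.

The formula is UNSAT (unsatisfiable).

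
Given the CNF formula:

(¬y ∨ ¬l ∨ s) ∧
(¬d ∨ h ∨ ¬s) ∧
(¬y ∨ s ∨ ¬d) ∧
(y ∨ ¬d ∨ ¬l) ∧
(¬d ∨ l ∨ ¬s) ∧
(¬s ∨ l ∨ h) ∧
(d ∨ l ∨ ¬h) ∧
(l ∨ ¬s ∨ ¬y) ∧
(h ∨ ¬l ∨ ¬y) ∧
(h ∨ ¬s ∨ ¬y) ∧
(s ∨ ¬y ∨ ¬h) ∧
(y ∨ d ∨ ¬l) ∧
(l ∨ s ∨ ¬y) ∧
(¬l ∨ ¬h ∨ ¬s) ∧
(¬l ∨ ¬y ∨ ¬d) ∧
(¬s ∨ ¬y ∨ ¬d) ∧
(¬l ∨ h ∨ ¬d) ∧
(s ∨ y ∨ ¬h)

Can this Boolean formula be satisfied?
Yes

Yes, the formula is satisfiable.

One satisfying assignment is: d=False, l=False, y=False, s=False, h=False

Verification: With this assignment, all 18 clauses evaluate to true.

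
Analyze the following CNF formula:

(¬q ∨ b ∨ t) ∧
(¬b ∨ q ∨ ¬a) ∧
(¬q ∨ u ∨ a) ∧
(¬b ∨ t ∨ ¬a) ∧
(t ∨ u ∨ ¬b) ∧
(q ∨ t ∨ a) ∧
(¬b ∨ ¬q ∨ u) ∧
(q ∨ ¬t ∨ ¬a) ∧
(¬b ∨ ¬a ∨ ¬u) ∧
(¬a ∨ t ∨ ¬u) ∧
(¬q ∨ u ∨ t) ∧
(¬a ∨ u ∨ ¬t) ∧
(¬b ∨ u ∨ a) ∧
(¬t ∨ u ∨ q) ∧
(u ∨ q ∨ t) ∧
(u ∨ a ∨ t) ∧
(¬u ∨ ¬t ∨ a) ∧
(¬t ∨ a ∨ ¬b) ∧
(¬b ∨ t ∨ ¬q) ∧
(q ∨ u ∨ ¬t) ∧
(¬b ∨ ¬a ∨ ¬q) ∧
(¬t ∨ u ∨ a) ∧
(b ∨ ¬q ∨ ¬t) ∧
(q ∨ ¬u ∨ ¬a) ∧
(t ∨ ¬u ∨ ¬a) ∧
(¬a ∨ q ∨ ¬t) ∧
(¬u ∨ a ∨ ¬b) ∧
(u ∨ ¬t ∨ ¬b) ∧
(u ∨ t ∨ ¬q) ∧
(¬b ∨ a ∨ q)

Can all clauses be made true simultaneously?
No

No, the formula is not satisfiable.

No assignment of truth values to the variables can make all 30 clauses true simultaneously.

The formula is UNSAT (unsatisfiable).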